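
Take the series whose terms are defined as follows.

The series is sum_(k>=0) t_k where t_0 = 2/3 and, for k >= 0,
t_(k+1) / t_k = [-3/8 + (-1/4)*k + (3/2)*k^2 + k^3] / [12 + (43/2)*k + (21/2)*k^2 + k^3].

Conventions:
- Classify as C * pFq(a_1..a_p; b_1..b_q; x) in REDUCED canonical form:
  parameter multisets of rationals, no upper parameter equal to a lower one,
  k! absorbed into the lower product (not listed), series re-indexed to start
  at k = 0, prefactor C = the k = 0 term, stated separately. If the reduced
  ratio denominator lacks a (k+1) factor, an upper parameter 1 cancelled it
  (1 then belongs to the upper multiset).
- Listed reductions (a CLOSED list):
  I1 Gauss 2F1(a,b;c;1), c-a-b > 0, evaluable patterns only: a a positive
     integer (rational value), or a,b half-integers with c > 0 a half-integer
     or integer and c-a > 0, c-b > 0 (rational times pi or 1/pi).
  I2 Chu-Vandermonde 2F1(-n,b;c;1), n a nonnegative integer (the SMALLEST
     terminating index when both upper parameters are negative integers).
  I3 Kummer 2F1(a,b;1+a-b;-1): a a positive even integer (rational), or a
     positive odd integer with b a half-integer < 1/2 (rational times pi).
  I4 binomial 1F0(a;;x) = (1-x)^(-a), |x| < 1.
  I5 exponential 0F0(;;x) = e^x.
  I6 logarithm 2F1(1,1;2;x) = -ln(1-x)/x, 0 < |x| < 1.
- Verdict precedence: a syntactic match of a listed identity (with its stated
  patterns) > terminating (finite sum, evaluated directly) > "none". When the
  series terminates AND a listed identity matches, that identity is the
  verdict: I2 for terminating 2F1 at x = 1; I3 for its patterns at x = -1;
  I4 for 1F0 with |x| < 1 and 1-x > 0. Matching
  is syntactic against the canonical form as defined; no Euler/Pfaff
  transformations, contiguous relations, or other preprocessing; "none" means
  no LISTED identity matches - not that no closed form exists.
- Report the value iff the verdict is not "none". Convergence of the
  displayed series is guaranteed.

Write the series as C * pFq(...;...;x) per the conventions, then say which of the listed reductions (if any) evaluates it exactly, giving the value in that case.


Prefactor 2/3, argument 1: 2F1 with upper {-1/2, 1/2} over lower {8}. Verdict: this is the half-integer Gauss pattern (I1) (x = 1; upper {-1/2, 1/2} half-integers, c = 8 in the evaluable pattern). Exact value: (16777216/8281845) / pi.

Key step: t_0 = 2/3 here, and cancel k + 3/2 from the displayed ratio first; then prefactor 2/3.
Adjacent-term ratio: r(k) = 1 * (k-1/2) (k+1/2) / [(k+8) (k+1)] - rational; roots negated = parameters, x = 1, C = 2/3.


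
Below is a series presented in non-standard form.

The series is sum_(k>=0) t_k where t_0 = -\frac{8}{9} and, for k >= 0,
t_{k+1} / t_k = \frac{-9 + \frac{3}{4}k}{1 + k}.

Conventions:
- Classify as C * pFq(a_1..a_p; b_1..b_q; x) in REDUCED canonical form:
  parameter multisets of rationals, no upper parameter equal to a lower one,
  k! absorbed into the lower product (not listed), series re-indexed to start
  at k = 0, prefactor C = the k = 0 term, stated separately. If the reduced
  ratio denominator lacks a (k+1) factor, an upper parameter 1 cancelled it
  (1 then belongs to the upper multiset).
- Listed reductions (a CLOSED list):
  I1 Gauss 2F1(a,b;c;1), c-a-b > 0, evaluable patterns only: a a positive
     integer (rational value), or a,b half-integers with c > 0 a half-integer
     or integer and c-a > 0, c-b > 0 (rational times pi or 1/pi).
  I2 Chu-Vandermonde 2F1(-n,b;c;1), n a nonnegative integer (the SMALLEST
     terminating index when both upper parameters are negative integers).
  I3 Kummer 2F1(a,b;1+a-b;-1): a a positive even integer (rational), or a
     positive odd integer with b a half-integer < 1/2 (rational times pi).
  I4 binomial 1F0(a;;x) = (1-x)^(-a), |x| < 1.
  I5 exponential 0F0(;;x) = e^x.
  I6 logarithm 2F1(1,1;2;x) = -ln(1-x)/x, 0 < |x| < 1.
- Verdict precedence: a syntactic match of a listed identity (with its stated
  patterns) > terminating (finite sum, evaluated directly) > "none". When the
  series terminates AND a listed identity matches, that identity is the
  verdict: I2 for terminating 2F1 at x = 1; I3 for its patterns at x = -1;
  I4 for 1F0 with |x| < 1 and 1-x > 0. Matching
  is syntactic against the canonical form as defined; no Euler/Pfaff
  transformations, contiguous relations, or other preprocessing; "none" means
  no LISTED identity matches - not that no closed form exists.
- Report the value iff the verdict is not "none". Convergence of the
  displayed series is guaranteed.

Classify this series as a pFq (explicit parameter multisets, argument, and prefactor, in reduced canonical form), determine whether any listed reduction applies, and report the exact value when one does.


Prefactor -\frac{8}{9}, argument \frac{3}{4}: 1F0 with upper {-12} over lower {-}. Verdict at x = \frac{3}{4}: the binomial series (I4) matches (the 1F0 binomial series: exponent 12, x = \frac{3}{4}). Value: -\frac{1}{18874368}.

Key observation: t_0 = -\frac{8}{9} here, and factor the ratio over Q (C = -8/9): negated roots = parameters.
Consecutive-term ratio: r(k) = \frac{3}{4} * (k-12) / [(k+1)] - rational; roots negated = parameters, x = \frac{3}{4}, C = -\frac{8}{9}.


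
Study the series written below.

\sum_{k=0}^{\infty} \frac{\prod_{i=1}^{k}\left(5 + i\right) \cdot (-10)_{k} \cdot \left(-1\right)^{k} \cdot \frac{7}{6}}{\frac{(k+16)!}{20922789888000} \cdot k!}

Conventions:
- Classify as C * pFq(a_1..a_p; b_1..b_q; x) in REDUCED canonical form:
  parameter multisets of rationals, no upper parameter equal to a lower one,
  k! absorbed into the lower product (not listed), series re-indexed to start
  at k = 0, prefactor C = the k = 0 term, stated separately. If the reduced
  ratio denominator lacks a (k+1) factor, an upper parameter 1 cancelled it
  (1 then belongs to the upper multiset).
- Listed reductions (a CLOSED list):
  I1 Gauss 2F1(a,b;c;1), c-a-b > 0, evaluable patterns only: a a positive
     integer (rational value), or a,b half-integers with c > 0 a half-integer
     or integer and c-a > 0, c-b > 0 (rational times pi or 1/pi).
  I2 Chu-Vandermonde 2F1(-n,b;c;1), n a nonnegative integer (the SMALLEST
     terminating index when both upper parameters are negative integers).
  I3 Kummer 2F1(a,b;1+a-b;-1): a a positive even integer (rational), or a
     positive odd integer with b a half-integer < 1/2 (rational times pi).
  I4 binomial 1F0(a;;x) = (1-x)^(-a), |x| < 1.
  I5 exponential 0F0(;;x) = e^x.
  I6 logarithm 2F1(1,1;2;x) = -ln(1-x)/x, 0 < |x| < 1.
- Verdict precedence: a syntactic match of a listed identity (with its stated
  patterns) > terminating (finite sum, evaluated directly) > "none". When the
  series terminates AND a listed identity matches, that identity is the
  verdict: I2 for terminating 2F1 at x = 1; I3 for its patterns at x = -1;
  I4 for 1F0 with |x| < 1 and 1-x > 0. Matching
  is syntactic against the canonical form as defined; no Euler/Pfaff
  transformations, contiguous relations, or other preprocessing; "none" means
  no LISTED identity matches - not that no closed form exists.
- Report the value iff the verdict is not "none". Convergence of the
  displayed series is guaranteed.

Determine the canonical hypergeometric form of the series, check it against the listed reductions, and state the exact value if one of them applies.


x = -1 here; the reduced form reads 2F1, upper {-10, 6}, lower {17}, C = \frac{7}{6}. Verdict: this is Kummer (I3) (x = -1; c = 17 equals 1+a-b for upper {-10, 6}: listed pattern). Sum: \frac{98}{3}.

Key observation: x = -1 and the denominator's factorial ratio (prefactor 7/6) is a lower Pochhammer.
Adjacent-term ratio: r(k) = -1 * (k-10) (k+6) / [(k+17) (k+1)] ; factor over Q: parameters, x = -1, and C = \frac{7}{6}.


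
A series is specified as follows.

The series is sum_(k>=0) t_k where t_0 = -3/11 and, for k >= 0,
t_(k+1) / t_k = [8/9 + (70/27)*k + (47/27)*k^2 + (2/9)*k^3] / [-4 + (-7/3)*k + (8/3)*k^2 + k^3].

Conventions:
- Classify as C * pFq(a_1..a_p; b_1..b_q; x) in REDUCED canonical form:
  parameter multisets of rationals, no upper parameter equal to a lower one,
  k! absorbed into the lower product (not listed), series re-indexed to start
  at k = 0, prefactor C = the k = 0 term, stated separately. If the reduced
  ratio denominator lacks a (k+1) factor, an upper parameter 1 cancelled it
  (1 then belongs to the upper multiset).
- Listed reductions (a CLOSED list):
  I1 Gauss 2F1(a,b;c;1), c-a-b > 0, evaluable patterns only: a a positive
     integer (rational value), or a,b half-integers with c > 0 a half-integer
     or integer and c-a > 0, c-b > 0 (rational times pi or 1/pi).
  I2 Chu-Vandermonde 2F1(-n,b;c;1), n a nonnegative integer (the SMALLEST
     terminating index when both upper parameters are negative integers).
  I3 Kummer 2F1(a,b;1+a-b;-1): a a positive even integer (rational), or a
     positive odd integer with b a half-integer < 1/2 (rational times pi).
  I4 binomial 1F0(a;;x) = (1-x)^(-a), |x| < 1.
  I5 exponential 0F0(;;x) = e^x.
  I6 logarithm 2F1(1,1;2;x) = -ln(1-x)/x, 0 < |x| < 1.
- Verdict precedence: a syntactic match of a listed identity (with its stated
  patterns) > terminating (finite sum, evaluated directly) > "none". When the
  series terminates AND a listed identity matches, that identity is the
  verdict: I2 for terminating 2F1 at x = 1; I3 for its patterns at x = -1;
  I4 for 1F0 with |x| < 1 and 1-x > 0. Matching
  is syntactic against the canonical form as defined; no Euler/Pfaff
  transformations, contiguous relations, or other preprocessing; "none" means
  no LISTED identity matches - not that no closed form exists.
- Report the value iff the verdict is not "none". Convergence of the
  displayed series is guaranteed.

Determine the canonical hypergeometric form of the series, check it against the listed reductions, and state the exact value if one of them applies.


Classification (C = -3/11): 3F2 with upper {1/2, 4/3, 6}, lower {-4/3, 3}, argument x = 2/9. Verdict: none - at argument 2/9 the multisets {1/2, 4/3, 6} ; {-4/3, 3} match no listed identity.

Key observation: from the first term -3/11: factor the ratio over Q (C = -3/11): negated roots = parameters.
Adjacent-term ratio: r(k) = (2/9) * (k+1/2) (k+4/3) (k+6) / [(k-4/3) (k+3) (k+1)] - rational in k. x = (2/9); t_0 = -3/11; negate the roots.


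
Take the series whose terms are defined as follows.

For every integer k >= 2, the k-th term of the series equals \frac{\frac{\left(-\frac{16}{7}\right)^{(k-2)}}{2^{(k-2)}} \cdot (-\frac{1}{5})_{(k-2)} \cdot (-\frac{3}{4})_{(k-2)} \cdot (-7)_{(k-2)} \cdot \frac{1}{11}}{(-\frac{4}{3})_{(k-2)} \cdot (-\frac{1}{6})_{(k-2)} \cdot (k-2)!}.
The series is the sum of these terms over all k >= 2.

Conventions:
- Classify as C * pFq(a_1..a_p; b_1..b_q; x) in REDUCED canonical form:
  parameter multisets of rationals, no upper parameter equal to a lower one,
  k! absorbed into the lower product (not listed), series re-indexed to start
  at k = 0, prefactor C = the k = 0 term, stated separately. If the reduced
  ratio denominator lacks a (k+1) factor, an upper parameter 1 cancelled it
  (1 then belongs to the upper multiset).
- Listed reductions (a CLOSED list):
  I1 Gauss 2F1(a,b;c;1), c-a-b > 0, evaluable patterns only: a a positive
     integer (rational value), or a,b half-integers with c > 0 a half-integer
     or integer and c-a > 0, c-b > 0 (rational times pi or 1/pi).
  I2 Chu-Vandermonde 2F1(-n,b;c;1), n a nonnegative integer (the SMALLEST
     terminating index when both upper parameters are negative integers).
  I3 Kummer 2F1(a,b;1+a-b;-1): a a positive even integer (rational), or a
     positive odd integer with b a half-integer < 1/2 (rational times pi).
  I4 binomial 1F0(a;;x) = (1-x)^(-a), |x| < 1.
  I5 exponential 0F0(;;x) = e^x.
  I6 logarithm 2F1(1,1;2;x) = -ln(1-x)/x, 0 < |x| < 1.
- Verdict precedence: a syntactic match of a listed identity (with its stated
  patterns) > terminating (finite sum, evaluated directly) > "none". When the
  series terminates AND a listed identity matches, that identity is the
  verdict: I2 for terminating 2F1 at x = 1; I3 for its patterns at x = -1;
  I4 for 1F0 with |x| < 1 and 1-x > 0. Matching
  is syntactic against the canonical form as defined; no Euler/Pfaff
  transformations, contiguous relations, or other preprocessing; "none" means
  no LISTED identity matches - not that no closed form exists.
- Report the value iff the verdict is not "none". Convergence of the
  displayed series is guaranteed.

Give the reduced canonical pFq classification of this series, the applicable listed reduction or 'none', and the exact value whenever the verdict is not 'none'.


This is \frac{1}{11} * 3F2(-7, -\frac{3}{4}, -\frac{1}{5}; -\frac{4}{3}, -\frac{1}{6}; -\frac{8}{7}) in reduced canonical form. Verdict: terminating - no listed pattern fits, but -7 in the upper list cuts the series at k = 7; direct evaluation. Value: -\frac{473600467125396059696}{24275552883763671875}.

The tell: from the first term \frac{1}{11}: the two k-th powers (C = 1/11) combine into one argument.
Term ratio: r(k) = -\frac{8}{7} * (k-7) (k-\frac{3}{4}) (k-\frac{1}{5}) / [(k-\frac{4}{3}) (k-\frac{1}{6}) (k+1)] - rational in k, leading ratio -\frac{8}{7}; with t_0 = \frac{1}{11}, classification follows.


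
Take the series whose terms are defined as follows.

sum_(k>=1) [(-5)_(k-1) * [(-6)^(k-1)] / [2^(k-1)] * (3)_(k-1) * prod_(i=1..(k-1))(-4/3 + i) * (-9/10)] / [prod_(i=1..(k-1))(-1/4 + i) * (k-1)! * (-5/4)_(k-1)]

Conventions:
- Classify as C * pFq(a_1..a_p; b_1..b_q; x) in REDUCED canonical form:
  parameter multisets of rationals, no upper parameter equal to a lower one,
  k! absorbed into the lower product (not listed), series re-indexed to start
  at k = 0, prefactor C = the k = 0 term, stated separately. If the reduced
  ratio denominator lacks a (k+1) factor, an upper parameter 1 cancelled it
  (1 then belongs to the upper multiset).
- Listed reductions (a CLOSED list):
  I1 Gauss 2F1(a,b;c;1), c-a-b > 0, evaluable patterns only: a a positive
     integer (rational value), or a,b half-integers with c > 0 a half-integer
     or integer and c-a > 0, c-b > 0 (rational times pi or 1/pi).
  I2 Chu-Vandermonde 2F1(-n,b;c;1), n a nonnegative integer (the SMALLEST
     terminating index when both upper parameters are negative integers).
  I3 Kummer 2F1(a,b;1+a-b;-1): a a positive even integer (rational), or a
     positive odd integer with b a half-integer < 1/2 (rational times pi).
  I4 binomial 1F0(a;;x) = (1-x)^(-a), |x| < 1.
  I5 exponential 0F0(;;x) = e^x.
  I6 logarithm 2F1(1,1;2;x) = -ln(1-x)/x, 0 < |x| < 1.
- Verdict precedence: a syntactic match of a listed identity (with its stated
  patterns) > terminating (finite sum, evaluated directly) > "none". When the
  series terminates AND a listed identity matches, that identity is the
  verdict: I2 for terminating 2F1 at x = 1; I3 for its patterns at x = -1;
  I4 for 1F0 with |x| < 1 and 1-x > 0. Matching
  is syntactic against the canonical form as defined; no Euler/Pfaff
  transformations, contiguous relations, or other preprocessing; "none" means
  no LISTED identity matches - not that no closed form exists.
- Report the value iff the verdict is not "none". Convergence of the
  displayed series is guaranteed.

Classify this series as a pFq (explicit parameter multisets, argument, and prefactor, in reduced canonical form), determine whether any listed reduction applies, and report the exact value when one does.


Classification (C = -9/10): 3F2 with upper {-5, -1/3, 3}, lower {-5/4, 3/4}, argument x = -3. Verdict: terminating - no listed pattern fits, but -5 in the upper list cuts the series at k = 5; direct evaluation. Value: 537764757/9310.

First insight: from the first term -9/10: the lower running product (C = -9/10, x = -3) is a rising factorial.
Adjacent-term ratio: r(k) = (-3) * (k-5) (k-1/3) (k+3) / [(k-5/4) (k+3/4) (k+1)] - rational in k, leading ratio (-3); with t_0 = -9/10, classification follows.


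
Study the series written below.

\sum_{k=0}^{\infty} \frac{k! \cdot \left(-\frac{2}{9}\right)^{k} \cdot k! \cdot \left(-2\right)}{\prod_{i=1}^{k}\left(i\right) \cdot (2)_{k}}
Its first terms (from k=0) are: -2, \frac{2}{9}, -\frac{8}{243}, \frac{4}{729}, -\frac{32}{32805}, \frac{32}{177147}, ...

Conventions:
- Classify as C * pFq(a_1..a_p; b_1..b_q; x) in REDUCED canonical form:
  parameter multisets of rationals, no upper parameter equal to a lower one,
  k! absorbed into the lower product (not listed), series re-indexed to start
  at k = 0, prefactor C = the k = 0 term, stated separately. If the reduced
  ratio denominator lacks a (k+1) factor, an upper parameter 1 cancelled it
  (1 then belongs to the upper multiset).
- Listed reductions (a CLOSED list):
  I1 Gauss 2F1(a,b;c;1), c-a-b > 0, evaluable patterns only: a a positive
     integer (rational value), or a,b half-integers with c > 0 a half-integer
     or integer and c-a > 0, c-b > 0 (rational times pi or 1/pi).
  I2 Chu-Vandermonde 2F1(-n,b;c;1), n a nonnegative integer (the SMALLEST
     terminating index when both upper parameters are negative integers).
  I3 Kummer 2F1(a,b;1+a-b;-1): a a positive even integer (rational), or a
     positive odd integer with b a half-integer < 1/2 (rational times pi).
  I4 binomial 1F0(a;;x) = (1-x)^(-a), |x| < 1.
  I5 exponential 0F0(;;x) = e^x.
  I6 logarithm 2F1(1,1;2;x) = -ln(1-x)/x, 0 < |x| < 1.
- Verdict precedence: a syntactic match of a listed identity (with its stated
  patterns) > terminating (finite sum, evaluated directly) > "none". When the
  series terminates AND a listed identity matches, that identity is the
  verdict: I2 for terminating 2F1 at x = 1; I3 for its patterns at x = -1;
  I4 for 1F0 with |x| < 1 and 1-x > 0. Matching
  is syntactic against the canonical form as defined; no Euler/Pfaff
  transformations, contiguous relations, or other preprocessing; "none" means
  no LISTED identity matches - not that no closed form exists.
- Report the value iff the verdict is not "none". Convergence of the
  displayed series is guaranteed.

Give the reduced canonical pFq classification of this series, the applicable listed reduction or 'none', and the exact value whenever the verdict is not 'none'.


Canonical form: C = -2 times 2F1 with upper {1, 1}, lower {2}, x = -\frac{2}{9}. Verdict: the logarithmic series (I6) matches (the logarithm: parameters (1,1;2), x = -\frac{2}{9}). Exact value: \left(-9\right) \cdot \ln\left(\frac{11}{9}\right).

Key observation: from the first term -2: the product of the first k integers (prefactor -2) is k!.
Consecutive-term ratio: r(k) = -\frac{2}{9} * (k+1) (k+1) / [(k+2) (k+1)] ; factor over Q: parameters, x = -\frac{2}{9}, and C = -2.


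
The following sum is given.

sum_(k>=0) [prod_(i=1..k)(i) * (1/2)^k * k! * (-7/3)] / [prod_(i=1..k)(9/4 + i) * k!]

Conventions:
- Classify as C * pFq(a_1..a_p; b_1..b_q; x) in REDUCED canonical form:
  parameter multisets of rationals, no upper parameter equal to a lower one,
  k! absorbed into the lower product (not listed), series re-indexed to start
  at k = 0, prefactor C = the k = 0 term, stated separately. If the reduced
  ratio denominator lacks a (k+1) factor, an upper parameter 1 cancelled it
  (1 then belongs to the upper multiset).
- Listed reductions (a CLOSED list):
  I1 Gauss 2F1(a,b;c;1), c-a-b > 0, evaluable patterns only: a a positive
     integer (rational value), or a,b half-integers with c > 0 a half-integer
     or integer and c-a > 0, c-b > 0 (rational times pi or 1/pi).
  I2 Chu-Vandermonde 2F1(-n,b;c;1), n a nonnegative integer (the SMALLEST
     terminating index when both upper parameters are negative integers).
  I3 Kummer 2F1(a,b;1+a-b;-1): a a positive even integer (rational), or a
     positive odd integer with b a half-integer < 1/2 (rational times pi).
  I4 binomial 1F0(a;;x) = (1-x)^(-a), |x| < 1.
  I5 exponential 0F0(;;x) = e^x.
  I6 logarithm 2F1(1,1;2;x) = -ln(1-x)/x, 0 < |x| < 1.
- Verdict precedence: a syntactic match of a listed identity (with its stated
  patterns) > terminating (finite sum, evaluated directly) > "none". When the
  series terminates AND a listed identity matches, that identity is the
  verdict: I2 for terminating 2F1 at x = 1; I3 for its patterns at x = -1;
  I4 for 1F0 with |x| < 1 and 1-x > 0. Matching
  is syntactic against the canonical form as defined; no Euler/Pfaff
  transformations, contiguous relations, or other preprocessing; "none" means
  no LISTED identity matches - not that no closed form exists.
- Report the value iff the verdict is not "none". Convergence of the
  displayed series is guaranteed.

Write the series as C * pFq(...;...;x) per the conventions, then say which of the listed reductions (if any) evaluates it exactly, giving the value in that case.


Prefactor -7/3, argument 1/2: 2F1 with upper {1, 1} over lower {13/4}. Verdict: none. No listed pattern accepts 2F1(1, 1; 13/4; 1/2).

Key step: t_0 being -7/3, the lower running product (prefactor -7/3) is a rising factorial.
Ratio: r(k) = (1/2) * (k+1) (k+1) / [(k+13/4) (k+1)] ; factor over Q: parameters, x = (1/2), and C = -7/3.


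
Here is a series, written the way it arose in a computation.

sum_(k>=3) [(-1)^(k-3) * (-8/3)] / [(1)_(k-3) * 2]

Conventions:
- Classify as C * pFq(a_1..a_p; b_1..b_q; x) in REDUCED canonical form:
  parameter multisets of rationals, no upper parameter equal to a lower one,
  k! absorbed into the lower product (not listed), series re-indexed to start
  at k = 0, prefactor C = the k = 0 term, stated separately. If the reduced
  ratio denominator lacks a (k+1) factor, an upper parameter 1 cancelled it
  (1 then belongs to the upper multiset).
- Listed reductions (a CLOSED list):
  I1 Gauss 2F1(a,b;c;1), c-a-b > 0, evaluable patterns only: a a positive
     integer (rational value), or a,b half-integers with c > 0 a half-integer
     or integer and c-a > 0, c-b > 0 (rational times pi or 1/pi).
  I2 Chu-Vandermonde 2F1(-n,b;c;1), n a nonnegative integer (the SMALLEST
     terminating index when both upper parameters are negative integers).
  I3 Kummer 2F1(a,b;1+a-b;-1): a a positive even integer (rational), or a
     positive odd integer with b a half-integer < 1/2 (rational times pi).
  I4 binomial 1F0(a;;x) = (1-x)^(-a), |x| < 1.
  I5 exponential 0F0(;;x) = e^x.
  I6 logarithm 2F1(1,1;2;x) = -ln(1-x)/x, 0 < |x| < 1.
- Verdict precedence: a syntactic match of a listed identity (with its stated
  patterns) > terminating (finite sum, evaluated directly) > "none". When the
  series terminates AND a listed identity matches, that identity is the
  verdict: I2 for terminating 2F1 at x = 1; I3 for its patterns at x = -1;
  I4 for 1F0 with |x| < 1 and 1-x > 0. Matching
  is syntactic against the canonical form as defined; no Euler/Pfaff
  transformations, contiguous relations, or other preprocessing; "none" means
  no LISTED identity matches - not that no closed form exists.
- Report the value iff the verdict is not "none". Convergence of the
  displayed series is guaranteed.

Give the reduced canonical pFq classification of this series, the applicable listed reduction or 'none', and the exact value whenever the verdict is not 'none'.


At argument -1: a 0F0 with upper {-}, lower {-}, scaled by C = -4/3. Verdict at x = -1: the I5 exponential reduction matches (the 0F0 exponential series at x = -1). Hence: (-4/3) * e^(-1).

The tell: with t_0 = -4/3, the constant factors (C = -4/3, x = -1) combine into one prefactor.
Term ratio: r(k) = (-1) * 1 / [(k+1)] - poly over poly, x = (-1) from leading terms; C = -4/3 at k = 0.


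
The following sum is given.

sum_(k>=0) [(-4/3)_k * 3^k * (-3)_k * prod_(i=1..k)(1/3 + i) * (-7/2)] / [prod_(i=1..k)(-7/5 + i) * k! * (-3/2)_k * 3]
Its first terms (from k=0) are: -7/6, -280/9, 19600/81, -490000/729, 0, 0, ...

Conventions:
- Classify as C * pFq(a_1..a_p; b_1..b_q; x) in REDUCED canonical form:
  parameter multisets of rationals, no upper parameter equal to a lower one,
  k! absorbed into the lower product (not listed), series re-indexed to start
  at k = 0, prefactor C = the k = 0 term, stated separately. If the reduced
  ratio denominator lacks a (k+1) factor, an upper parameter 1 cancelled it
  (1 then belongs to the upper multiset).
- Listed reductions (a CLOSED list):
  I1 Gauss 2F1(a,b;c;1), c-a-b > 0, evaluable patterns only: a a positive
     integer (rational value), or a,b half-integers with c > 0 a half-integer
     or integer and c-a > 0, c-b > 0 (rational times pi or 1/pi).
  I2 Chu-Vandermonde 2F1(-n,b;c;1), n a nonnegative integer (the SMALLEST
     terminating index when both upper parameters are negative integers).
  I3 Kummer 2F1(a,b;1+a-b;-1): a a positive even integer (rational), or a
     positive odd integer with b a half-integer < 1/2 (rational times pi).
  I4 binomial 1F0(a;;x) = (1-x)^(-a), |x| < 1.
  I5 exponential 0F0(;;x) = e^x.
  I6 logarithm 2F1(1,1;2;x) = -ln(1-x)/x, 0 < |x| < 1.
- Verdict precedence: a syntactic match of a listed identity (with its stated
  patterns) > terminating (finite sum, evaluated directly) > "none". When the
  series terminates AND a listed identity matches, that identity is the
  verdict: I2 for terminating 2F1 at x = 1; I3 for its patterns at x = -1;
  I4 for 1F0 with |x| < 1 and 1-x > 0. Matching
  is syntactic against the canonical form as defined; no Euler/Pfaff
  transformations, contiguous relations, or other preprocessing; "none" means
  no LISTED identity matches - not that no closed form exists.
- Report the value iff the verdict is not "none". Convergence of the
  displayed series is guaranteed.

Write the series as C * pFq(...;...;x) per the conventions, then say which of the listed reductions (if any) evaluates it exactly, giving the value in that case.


Structural cue: with t_0 = -7/6, the lower running product (C = -7/6) is a rising factorial.
Term ratio: r(k) = 3 * (k-3) (k-4/3) (k+4/3) / [(k-3/2) (k-2/5) (k+1)] - rational in k, leading ratio 3; with t_0 = -7/6, classification follows.

Reduced: x = 3, 3F2, upper = {-3, -4/3, 4/3}, lower = {-3/2, -2/5}, C = -7/6. Verdict: terminating at k = 3: the factor (-3)_k kills every later term; summing the 4 survivors is exact. Hence: -674261/1458.


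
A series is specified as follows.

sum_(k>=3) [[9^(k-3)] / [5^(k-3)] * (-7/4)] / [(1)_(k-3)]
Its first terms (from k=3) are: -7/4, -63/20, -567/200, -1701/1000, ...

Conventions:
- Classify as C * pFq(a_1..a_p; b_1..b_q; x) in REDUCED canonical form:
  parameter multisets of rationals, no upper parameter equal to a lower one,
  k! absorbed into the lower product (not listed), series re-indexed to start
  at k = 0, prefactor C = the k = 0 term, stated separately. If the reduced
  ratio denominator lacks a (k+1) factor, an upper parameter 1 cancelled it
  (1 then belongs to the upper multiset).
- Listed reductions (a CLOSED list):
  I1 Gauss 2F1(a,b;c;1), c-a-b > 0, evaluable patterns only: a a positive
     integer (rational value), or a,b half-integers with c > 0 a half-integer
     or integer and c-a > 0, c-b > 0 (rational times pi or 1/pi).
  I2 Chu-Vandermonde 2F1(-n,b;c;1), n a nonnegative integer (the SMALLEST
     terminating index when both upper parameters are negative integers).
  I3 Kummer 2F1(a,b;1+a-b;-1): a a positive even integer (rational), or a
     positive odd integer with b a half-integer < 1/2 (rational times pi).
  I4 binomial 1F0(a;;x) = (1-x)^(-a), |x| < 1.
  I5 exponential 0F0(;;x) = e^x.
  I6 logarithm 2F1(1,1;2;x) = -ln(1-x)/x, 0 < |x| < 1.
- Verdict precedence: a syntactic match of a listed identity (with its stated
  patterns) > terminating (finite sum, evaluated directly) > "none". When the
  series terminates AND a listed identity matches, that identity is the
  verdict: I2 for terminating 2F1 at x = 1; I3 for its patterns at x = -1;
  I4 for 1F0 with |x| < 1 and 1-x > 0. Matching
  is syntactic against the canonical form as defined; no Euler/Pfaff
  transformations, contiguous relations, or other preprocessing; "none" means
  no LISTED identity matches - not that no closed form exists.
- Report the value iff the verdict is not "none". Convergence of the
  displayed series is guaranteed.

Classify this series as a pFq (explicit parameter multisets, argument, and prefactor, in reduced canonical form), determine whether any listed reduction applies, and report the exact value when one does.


This is -7/4 * 0F0(-; -; 9/5) in reduced canonical form. Verdict: the I5 exponential reduction matches (the 0F0 exponential series at x = 9/5). Value: (-7/4) * e^(9/5).

Key observation: x = (9/5) and (1)_k (C = -7/4) is k! itself.
Adjacent-term ratio: r(k) = (9/5) * 1 / [(k+1)] - poly over poly, x = (9/5) from leading terms; C = -7/4 at k = 0.


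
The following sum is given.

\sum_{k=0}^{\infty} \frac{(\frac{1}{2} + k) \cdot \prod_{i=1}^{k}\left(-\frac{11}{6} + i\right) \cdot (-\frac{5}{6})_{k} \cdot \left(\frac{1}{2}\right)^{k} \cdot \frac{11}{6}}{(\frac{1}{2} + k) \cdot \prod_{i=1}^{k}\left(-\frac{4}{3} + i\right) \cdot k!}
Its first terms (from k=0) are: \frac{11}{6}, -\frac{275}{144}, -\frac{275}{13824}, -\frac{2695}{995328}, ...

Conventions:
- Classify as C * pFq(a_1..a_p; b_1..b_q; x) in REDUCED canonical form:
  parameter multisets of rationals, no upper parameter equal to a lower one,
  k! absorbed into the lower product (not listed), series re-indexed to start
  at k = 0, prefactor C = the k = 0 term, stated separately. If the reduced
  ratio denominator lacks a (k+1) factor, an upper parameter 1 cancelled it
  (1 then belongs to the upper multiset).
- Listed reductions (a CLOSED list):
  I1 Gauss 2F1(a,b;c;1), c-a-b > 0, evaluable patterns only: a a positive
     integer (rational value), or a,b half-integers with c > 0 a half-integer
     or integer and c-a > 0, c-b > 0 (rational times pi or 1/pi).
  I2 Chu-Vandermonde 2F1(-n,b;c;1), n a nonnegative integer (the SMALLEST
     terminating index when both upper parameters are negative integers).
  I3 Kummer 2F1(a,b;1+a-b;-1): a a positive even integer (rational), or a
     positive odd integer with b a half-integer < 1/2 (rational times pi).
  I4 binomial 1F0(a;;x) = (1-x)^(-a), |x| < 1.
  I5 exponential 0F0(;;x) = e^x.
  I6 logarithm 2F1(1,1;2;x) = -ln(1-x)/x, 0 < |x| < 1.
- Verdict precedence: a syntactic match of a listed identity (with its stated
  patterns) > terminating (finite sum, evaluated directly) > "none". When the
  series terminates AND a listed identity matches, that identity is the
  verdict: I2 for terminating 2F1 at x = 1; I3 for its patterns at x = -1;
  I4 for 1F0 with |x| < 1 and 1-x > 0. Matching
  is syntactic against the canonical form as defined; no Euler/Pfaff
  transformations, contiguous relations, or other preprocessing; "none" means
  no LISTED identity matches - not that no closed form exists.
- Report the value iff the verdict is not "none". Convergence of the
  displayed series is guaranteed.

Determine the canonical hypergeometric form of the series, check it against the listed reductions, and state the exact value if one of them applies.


x = \frac{1}{2} here; the reduced form reads 2F1, upper {-\frac{5}{6}, -\frac{5}{6}}, lower {-\frac{1}{3}}, C = \frac{11}{6}. Verdict: none (x = \frac{1}{2}): each listed identity misses the multisets {-\frac{5}{6}, -\frac{5}{6}} ; {-\frac{1}{3}}.

Structural cue: with t_0 = \frac{11}{6}, the running product (C = 11/6) telescopes to a rising factorial.
Adjacent-term ratio: r(k) = \frac{1}{2} * (k-\frac{5}{6}) (k-\frac{5}{6}) / [(k-\frac{1}{3}) (k+1)] - rational; roots negated = parameters, x = \frac{1}{2}, C = \frac{11}{6}.


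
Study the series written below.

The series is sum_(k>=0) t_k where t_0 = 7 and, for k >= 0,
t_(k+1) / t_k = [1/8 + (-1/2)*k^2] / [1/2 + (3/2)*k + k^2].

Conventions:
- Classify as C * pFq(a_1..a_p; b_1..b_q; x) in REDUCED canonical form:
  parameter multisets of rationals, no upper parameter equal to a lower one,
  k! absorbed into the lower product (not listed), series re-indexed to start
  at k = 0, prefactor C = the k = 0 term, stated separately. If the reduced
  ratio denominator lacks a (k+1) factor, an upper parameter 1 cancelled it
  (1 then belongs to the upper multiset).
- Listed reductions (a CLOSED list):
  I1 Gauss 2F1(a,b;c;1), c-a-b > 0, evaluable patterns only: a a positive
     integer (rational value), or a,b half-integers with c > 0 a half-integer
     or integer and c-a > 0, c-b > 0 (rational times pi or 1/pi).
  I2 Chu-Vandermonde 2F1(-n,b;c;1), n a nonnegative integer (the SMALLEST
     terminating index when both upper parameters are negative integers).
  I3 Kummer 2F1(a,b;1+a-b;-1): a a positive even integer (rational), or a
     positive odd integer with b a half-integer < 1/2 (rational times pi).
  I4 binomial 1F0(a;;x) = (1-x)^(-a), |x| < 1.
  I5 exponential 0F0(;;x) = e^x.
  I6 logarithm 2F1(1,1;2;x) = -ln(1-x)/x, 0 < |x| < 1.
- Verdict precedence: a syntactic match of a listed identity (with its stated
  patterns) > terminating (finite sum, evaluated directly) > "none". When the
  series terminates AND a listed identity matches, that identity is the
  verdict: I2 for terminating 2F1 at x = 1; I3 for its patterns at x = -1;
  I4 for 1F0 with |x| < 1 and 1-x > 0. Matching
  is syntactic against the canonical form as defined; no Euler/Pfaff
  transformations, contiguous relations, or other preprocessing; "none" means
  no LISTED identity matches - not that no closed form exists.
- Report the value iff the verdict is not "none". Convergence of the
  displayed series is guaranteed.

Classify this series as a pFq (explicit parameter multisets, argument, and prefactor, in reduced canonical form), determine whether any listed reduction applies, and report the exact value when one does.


Classification (C = 7): 1F0 with upper {-1/2}, lower {-}, argument x = -1/2. Verdict at x = -1/2: the binomial series (I4) matches (the 1F0 binomial series: exponent 1/2, x = -1/2). Exact value: 7 * (3/2)^(1/2).

Key step: x = (-1/2) and the ratio is unreduced: k + 1/2 divides both sides (C = 7, x = -1/2).
Term ratio: r(k) = (-1/2) * (k-1/2) / [(k+1)] - poly over poly, x = (-1/2) from leading terms; C = 7 at k = 0.


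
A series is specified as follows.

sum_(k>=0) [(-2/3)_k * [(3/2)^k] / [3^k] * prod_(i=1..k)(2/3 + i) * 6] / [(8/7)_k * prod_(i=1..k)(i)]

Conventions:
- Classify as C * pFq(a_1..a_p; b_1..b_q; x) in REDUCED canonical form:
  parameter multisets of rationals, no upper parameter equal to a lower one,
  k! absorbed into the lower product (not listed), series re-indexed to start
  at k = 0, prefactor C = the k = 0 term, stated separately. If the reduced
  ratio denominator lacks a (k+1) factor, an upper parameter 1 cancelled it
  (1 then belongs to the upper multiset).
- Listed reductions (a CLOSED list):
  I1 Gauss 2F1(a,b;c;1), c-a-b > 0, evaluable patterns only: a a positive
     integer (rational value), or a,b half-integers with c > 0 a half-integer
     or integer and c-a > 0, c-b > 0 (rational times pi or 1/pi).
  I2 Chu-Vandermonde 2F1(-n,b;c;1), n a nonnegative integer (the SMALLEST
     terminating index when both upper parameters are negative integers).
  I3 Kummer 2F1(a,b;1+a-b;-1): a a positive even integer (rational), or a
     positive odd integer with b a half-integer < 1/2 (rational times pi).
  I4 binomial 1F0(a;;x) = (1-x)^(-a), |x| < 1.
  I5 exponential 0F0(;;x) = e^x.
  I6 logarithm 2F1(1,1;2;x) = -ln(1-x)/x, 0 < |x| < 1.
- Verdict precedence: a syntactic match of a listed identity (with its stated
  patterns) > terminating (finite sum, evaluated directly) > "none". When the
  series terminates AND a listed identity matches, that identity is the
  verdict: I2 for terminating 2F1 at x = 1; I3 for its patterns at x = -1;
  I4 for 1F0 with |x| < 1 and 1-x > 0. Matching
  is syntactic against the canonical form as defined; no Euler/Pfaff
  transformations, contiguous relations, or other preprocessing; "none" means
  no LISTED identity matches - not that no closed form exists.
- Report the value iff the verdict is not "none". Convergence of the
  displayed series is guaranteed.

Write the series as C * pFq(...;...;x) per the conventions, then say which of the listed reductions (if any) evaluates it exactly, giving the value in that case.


Classification (C = 6): 2F1 with upper {-2/3, 5/3}, lower {8/7}, argument x = 1/2. Verdict: none here - no I1-I6 shape fits x = 1/2 with lower {8/7}.

First insight: x = (1/2) and the running product (C = 6, x = 1/2) telescopes to a rising factorial.
Step ratio: r(k) = (1/2) * (k-2/3) (k+5/3) / [(k+8/7) (k+1)] ; factor over Q: parameters, x = (1/2), and C = 6.


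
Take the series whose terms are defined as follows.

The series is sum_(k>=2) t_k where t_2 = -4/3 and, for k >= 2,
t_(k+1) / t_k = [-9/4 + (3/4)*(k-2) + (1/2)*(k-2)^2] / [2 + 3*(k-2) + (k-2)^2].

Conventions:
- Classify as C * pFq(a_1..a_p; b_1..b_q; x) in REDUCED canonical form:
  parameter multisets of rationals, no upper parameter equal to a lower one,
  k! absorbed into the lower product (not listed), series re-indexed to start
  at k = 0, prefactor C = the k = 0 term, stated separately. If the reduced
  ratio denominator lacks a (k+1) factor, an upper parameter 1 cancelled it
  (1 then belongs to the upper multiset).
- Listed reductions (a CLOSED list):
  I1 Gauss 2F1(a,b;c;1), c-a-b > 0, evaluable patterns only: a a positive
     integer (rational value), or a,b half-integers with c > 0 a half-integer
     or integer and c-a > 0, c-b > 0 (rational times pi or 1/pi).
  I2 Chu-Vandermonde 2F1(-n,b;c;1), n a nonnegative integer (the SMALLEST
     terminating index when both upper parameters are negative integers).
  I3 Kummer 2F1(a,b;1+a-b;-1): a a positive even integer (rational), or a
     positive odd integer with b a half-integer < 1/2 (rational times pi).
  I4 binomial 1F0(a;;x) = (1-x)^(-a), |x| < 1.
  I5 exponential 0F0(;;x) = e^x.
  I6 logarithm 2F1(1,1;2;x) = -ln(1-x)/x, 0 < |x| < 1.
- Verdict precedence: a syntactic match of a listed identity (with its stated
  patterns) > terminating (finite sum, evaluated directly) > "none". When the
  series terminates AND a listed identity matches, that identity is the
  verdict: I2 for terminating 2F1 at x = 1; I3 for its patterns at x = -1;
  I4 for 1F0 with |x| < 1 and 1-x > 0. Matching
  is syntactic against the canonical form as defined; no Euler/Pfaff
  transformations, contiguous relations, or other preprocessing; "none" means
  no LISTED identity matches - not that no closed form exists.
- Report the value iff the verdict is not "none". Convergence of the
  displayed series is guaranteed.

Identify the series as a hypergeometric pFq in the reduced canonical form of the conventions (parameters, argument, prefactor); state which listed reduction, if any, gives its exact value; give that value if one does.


Reduced: x = 1/2, 2F1, upper = {-3/2, 3}, lower = {2}, C = -4/3. Verdict: none here - no I1-I6 shape fits x = 1/2 with lower {2}.

First insight: x = (1/2) and factor the ratio over Q (C = -4/3, x = 1/2): negated roots = parameters.
Consecutive-term ratio: r(k) = (1/2) * (k-3/2) (k+3) / [(k+2) (k+1)] ; factor over Q: parameters, x = (1/2), and C = -4/3.


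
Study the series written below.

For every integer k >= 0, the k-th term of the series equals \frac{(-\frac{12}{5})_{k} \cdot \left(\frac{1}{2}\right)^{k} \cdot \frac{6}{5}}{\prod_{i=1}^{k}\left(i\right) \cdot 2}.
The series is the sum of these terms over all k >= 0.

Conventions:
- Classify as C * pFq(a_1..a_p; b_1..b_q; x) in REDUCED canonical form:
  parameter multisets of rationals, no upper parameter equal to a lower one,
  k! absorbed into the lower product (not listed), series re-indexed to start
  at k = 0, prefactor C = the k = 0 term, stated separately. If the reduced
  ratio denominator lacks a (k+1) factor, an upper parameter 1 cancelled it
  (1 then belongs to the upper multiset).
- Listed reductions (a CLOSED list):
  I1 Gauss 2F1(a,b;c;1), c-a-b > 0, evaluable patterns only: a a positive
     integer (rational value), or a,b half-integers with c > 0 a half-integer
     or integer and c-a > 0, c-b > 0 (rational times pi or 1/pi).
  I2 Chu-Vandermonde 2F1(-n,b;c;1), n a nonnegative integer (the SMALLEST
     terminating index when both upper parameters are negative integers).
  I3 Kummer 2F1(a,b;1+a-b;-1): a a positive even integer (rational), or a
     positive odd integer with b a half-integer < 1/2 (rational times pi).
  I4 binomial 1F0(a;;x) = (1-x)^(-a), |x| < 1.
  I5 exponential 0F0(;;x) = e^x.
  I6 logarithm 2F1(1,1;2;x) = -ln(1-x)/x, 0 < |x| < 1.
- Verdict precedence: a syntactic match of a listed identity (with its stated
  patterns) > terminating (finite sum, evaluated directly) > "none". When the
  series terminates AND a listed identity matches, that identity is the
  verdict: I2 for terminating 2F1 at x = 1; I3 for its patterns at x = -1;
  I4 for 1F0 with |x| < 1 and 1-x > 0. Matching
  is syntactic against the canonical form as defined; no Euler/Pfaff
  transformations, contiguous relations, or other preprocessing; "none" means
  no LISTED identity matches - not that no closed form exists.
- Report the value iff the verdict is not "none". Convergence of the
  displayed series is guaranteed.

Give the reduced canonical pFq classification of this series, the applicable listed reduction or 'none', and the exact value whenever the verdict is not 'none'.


First insight: from the first term \frac{3}{5}: the constant factors (C = 3/5, x = 1/2) combine into one prefactor.
Adjacent-term ratio: r(k) = \frac{1}{2} * (k-\frac{12}{5}) / [(k+1)] - rational in k, leading ratio \frac{1}{2}; with t_0 = \frac{3}{5}, classification follows.

The series (x = \frac{1}{2}) is 1F0: upper {-\frac{12}{5}}, lower {-}, prefactor \frac{3}{5}. Verdict (x = \frac{1}{2}): the I4 binomial reduction applies (the 1F0 binomial series: exponent 12/5, x = \frac{1}{2}). Hence: \frac{3}{5} \cdot \left(\frac{1}{2}\right)^{\frac{12}{5}}.
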